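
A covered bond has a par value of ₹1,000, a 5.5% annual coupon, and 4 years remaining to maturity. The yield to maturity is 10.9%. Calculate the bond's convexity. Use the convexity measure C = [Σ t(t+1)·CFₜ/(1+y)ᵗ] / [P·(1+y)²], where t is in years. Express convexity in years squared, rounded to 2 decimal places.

14.46

With y = 0.109:
  t   CF        PV=CF/(1+0.109)^t    t·PV        t(t+1)·PV
  1        55.00        49.5942        49.5942          99.1885
  2        55.00        44.7198        89.4395         268.3186
  3        55.00        40.3244       120.9732         483.8930
  4     1,055.00       697.4712     2,789.8848      13,949.4239
  Σ                    832.1096     3,049.8918      14,800.8239
P = 832.1096.
Convexity = Σ t(t+1)·PV / [P·(1+y)²] = 14,800.8239 / (832.1096 × 1.229881) = 14.46246.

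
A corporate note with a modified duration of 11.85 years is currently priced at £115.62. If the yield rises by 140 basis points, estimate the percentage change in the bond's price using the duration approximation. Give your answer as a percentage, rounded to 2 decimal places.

Duration approximation: ΔP/P ≈ -D_mod · Δy = -11.85 × (+0.014) = -0.165900.
As a percentage: -16.5900%.

-16.59%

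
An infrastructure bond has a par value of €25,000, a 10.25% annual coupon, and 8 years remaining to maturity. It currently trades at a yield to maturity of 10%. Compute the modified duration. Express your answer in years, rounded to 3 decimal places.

5.313 years

Periodic yield y = 0.1. First find Macaulay duration:
  t   CF        PV=CF/(1+0.1)^t    t·PV
  1     2,562.50     2,329.5455     2,329.5455
  2     2,562.50     2,117.7686     4,235.5372
  3     2,562.50     1,925.2442     5,775.7325
  4     2,562.50     1,750.2220     7,000.8879
  5     2,562.50     1,591.1109     7,955.5545
  6     2,562.50     1,446.4644     8,678.7867
  7     2,562.50     1,314.9677     9,204.7737
  8    27,562.50    12,858.1097   102,864.8773
  Σ                 25,333.4329   148,045.6953
P = 25,333.4329; Macaulay duration = 148,045.6953 / 25,333.4329 = 5.84389 years.
Modified duration = D_Mac / (1 + y) = 5.84389 / 1.1 = 5.31262 years.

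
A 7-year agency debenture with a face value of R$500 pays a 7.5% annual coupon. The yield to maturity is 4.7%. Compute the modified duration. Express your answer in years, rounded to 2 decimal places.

Periodic yield y = 0.047. First find Macaulay duration:
  t   CF        PV=CF/(1+0.047)^t    t·PV
  1        37.50        35.8166        35.8166
  2        37.50        34.2088        68.4176
  3        37.50        32.6732        98.0195
  4        37.50        31.2065       124.8259
  5        37.50        29.8056       149.0280
  6        37.50        28.4676       170.8057
  7       537.50       389.7191     2,728.0337
  Σ                    581.8974     3,374.9470
P = 581.8974; Macaulay duration = 3,374.9470 / 581.8974 = 5.79990 years.
Modified duration = D_Mac / (1 + y) = 5.79990 / 1.047 = 5.53954 years.

5.54 years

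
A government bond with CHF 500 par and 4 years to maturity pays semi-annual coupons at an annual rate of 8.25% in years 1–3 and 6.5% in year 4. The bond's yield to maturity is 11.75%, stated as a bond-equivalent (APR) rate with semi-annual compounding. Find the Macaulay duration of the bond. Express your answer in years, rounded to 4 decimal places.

3.4473 years

Periodic yield y = 0.05875. Discount each cash flow and weight by its period:
  t   CF        PV=CF/(1+0.05875)^t    t·PV
  1       20.625        19.4805        19.4805
  2       20.625        18.3995        36.7991
  3       20.625        17.3786        52.1357
  4       20.625        16.4142        65.6569
  5       20.625        15.5034        77.5170
  6       20.625        14.6431        87.8587
  7       16.250        10.8968        76.2777
  8      516.250       326.9736     2,615.7887
  Σ                    439.6898     3,031.5142
Price P = Σ PV = 439.6898.
Macaulay duration = Σ(t·PV) / P = 3,031.5142 / 439.6898 = 6.89467 half-year periods.
In years: 6.89467 / 2 = 3.44733 years.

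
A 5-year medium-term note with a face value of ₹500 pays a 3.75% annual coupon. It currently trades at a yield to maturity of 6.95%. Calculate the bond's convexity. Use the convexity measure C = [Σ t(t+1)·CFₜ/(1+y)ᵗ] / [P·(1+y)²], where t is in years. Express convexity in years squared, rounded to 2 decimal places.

With y = 0.0695:
  t   CF        PV=CF/(1+0.0695)^t    t·PV        t(t+1)·PV
  1        18.75        17.5316        17.5316          35.0631
  2        18.75        16.3923        32.7846          98.3538
  3        18.75        15.3271        45.9812         183.9247
  4        18.75        14.3311        57.3242         286.6211
  5       518.75       370.7270     1,853.6348      11,121.8087
  Σ                    434.3089     2,007.2563      11,725.7714
P = 434.3089.
Convexity = Σ t(t+1)·PV / [P·(1+y)²] = 11,725.7714 / (434.3089 × 1.143830) = 23.60375.

23.60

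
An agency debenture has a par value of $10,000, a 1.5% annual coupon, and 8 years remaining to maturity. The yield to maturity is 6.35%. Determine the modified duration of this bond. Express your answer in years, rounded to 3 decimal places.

7.053 years

Periodic yield y = 0.0635. First find Macaulay duration:
  t   CF        PV=CF/(1+0.0635)^t    t·PV
  1       150.00       141.0437       141.0437
  2       150.00       132.6222       265.2444
  3       150.00       124.7035       374.1106
  4       150.00       117.2577       469.0307
  5       150.00       110.2564       551.2820
  6       150.00       103.6731       622.0389
  7       150.00        97.4830       682.3809
  8    10,150.00     6,202.4902    49,619.9218
  Σ                  7,029.5299    52,725.0530
P = 7,029.5299; Macaulay duration = 52,725.0530 / 7,029.5299 = 7.50051 years.
Modified duration = D_Mac / (1 + y) = 7.50051 / 1.0635 = 7.05266 years.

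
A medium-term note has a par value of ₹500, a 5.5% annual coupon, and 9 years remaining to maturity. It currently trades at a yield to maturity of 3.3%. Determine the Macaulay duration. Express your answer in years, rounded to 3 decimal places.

7.477 years

Periodic yield y = 0.033. Discount each cash flow and weight by its year:
  t   CF        PV=CF/(1+0.033)^t    t·PV
  1        27.50        26.6215        26.6215
  2        27.50        25.7710        51.5421
  3        27.50        24.9478        74.8433
  4        27.50        24.1508        96.6032
  5        27.50        23.3793       116.8964
  6        27.50        22.6324       135.7944
  7        27.50        21.9094       153.3658
  8        27.50        21.2095       169.6759
  9       527.50       393.8398     3,544.5579
  Σ                    584.4614     4,369.9005
Price P = Σ PV = 584.4614.
Macaulay duration = Σ(t·PV) / P = 4,369.9005 / 584.4614 = 7.47680 years.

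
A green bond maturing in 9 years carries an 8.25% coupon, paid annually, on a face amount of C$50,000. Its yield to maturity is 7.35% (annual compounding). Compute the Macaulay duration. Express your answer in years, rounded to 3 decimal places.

6.762 years

Periodic yield y = 0.0735. Discount each cash flow and weight by its year:
  t   CF        PV=CF/(1+0.0735)^t    t·PV
  1     4,125.00     3,842.5710     3,842.5710
  2     4,125.00     3,579.4793     7,158.9586
  3     4,125.00     3,334.4008    10,003.2025
  4     4,125.00     3,106.1023    12,424.4093
  5     4,125.00     2,893.4349    14,467.1743
  6     4,125.00     2,695.3282    16,171.9694
  7     4,125.00     2,510.7855    17,575.4985
  8     4,125.00     2,338.8780    18,711.0237
  9    54,125.00    28,587.7167   257,289.4507
  Σ                 52,888.6968   357,644.2581
Price P = Σ PV = 52,888.6968.
Macaulay duration = Σ(t·PV) / P = 357,644.2581 / 52,888.6968 = 6.76221 years.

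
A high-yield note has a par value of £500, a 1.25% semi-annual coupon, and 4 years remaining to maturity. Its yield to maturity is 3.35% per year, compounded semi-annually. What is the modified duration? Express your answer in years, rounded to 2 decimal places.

3.85 years

Periodic yield y = 0.01675. First find Macaulay duration:
  t   CF        PV=CF/(1+0.01675)^t    t·PV
  1        3.125         3.0735         3.0735
  2        3.125         3.0229         6.0458
  3        3.125         2.9731         8.9193
  4        3.125         2.9241        11.6964
  5        3.125         2.8759        14.3797
  6        3.125         2.8286        16.9713
  7        3.125         2.7820        19.4737
  8      503.125       440.5168     3,524.1342
  Σ                    460.9968     3,604.6939
P = 460.9968; Macaulay duration = 3,604.6939 / 460.9968 = 7.81935 half-year periods = 3.90967 years.
Modified duration = D_Mac / (1 + y) = 3.90967 / 1.01675 = 3.84527 years.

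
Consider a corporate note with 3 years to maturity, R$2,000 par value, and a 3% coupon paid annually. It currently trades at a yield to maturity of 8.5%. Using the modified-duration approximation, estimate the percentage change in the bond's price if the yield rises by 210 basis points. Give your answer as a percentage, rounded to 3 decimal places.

Periodic yield y = 0.085. Modified duration first:
  t   CF        PV=CF/(1+0.085)^t    t·PV
  1        60.00        55.2995        55.2995
  2        60.00        50.9673       101.9346
  3     2,060.00     1,612.7907     4,838.3720
  Σ                  1,719.0575     4,995.6062
P = 1,719.0575; D_Mac = 2.90601 yrs; D_mod = 2.90601/(1+0.085) = 2.67835 yrs.
ΔP/P ≈ -D_mod · Δy = -2.67835 × (+0.021) = -0.056245 = -5.6245%.

-5.625%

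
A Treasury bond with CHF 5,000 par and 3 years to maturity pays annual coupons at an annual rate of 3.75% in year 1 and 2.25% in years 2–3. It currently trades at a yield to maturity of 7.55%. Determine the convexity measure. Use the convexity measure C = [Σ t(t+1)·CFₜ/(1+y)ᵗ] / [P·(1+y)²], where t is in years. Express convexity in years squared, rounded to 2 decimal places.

9.92

With y = 0.0755:
  t   CF        PV=CF/(1+0.0755)^t    t·PV        t(t+1)·PV
  1       187.50       174.3375       174.3375         348.6750
  2       112.50        97.2594       194.5188         583.5565
  3     5,112.50     4,109.6239    12,328.8717      49,315.4866
  Σ                  4,381.2208    12,697.7280      50,247.7182
P = 4,381.2208.
Convexity = Σ t(t+1)·PV / [P·(1+y)²] = 50,247.7182 / (4,381.2208 × 1.156700) = 9.91517.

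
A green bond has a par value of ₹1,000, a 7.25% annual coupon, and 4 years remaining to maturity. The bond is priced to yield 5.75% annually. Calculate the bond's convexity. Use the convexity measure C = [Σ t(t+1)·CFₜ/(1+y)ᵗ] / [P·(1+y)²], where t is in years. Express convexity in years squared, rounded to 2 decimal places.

With y = 0.0575:
  t   CF        PV=CF/(1+0.0575)^t    t·PV        t(t+1)·PV
  1        72.50        68.5579        68.5579         137.1158
  2        72.50        64.8302       129.6604         388.9811
  3        72.50        61.3051       183.9154         735.6617
  4     1,072.50       857.5823     3,430.3291      17,151.6455
  Σ                  1,052.2755     3,812.4628      18,413.4041
P = 1,052.2755.
Convexity = Σ t(t+1)·PV / [P·(1+y)²] = 18,413.4041 / (1,052.2755 × 1.118306) = 15.64746.

15.65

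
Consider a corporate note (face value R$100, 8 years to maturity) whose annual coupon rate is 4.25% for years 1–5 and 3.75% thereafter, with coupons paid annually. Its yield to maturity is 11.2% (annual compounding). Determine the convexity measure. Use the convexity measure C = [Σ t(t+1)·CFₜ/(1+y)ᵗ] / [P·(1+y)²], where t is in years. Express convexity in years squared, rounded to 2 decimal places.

45.33

With y = 0.112:
  t   CF        PV=CF/(1+0.112)^t    t·PV        t(t+1)·PV
  1         4.25         3.8219         3.8219           7.6439
  2         4.25         3.4370         6.8740          20.6220
  3         4.25         3.0908         9.2725          37.0899
  4         4.25         2.7795        11.1181          55.5904
  5         4.25         2.4996        12.4978          74.9870
  6         3.75         1.9834        11.9002          83.3013
  7         3.75         1.7836        12.4852          99.8817
  8       103.75        44.3762       355.0094       3,195.0842
  Σ                     63.7720       422.9791       3,574.2004
P = 63.7720.
Convexity = Σ t(t+1)·PV / [P·(1+y)²] = 3,574.2004 / (63.7720 × 1.236544) = 45.32516.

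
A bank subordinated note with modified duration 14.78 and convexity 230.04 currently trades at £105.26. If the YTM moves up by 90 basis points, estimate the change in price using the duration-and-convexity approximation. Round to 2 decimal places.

-£13.02

Duration effect: -D_mod·Δy = -14.78 × (+0.009) = -0.133020
Convexity effect: ½·C·(Δy)² = 0.5 × 230.04 × (0.009)² = +0.00931662
ΔP/P ≈ -0.133020 + 0.00931662 = -0.12370338
ΔP ≈ 105.26 × (-0.12370338) = -13.0210177788.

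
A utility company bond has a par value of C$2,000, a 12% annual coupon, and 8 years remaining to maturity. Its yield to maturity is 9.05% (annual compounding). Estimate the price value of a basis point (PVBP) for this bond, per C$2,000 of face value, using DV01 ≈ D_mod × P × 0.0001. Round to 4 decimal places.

Periodic yield y = 0.0905.
  t   CF        PV=CF/(1+0.0905)^t    t·PV
  1       240.00       220.0825       220.0825
  2       240.00       201.8180       403.6360
  3       240.00       185.0692       555.2077
  4       240.00       169.7104       678.8418
  5       240.00       155.6263       778.1313
  6       240.00       142.7109       856.2656
  7       240.00       130.8674       916.0720
  8     2,240.00     1,120.0635     8,960.5083
  Σ                  2,325.9484    13,368.7451
P = 2,325.9484; D_Mac = 5.74765 yrs; D_mod = 5.27066 yrs.
DV01 ≈ 5.27066 × 2,325.9484 × 0.0001 = 1.225928.

C$1.2259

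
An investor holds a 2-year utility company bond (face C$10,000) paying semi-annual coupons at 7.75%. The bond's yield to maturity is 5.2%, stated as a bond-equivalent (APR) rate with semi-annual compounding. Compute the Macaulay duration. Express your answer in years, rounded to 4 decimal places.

Periodic yield y = 0.026. Discount each cash flow and weight by its period:
  t   CF        PV=CF/(1+0.026)^t    t·PV
  1       387.50       377.6803       377.6803
  2       387.50       368.1095       736.2189
  3       387.50       358.7812     1,076.3435
  4    10,387.50     9,373.9276    37,495.7103
  Σ                 10,478.4985    39,685.9530
Price P = Σ PV = 10,478.4985.
Macaulay duration = Σ(t·PV) / P = 39,685.9530 / 10,478.4985 = 3.78737 half-year periods.
In years: 3.78737 / 2 = 1.89369 years.

1.8937 years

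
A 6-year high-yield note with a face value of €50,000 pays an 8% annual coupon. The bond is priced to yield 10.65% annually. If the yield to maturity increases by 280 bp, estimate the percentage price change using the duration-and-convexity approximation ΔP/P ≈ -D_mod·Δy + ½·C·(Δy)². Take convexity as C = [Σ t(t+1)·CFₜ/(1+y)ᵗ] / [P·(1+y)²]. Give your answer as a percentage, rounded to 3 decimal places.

With y = 0.1065:
  t   CF        PV=CF/(1+0.1065)^t    t·PV        t(t+1)·PV
  1     4,000.00     3,615.0023     3,615.0023       7,230.0045
  2     4,000.00     3,267.0603     6,534.1207      19,602.3620
  3     4,000.00     2,952.6076     8,857.8229      35,431.2915
  4     4,000.00     2,668.4208    10,673.6832      53,368.4161
  5     4,000.00     2,411.5868    12,057.9341      72,347.6043
  6    54,000.00    29,422.8847   176,537.3083   1,235,761.1584
  Σ                 44,337.5626   218,275.8714   1,423,740.8368
P = 44,337.5626; D_Mac = 4.92305 yrs; D_mod = 4.44921 yrs; C = 26.22746.
Duration effect: -4.44921 × (+0.028) = -0.124578
Convexity effect: 0.5 × 26.22746 × (0.028)² = +0.0102812
ΔP/P ≈ -0.124578 + 0.0102812 = -0.114297 = -11.4297%.

-11.430%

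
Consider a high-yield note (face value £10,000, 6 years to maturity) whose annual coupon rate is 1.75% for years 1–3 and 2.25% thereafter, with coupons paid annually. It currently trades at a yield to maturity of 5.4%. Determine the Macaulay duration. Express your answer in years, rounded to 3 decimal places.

5.705 years

Periodic yield y = 0.054. Discount each cash flow and weight by its year:
  t   CF        PV=CF/(1+0.054)^t    t·PV
  1       175.00       166.0342       166.0342
  2       175.00       157.5277       315.0553
  3       175.00       149.4570       448.3710
  4       225.00       182.3140       729.2561
  5       225.00       172.9735       864.8673
  6    10,225.00     7,457.9532    44,747.7190
  Σ                  8,286.2594    47,271.3028
Price P = Σ PV = 8,286.2594.
Macaulay duration = Σ(t·PV) / P = 47,271.3028 / 8,286.2594 = 5.70478 years.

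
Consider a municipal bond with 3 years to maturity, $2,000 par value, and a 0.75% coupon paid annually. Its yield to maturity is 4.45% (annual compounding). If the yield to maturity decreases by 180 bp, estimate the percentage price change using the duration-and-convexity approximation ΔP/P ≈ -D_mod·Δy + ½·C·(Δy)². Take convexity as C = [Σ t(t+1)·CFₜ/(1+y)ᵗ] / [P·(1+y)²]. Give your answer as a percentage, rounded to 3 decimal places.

With y = 0.0445:
  t   CF        PV=CF/(1+0.0445)^t    t·PV        t(t+1)·PV
  1        15.00        14.3609        14.3609          28.7219
  2        15.00        13.7491        27.4982          82.4946
  3     2,015.00     1,768.2746     5,304.8239      21,219.2956
  Σ                  1,796.3847     5,346.6831      21,330.5121
P = 1,796.3847; D_Mac = 2.97636 yrs; D_mod = 2.84955 yrs; C = 10.88391.
Duration effect: -2.84955 × (-0.018) = +0.051292
Convexity effect: 0.5 × 10.88391 × (-0.018)² = +0.0017632
ΔP/P ≈ +0.051292 + 0.0017632 = +0.053055 = +5.3055%.

+5.306%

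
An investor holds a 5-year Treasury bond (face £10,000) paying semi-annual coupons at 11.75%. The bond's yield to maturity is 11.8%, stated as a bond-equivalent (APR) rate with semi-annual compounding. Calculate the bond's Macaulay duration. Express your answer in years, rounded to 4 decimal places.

Periodic yield y = 0.059. Discount each cash flow and weight by its period:
  t   CF        PV=CF/(1+0.059)^t    t·PV
  1       587.50       554.7686       554.7686
  2       587.50       523.8609     1,047.7217
  3       587.50       494.6750     1,484.0251
  4       587.50       467.1152     1,868.4609
  5       587.50       441.0909     2,205.4544
  6       587.50       416.5164     2,499.0984
  7       587.50       393.3111     2,753.1774
  8       587.50       371.3985     2,971.1883
  9       587.50       350.7068     3,156.3615
  10   10,587.50     5,968.0688    59,680.6882
  Σ                  9,981.5123    78,220.9445
Price P = Σ PV = 9,981.5123.
Macaulay duration = Σ(t·PV) / P = 78,220.9445 / 9,981.5123 = 7.83658 half-year periods.
In years: 7.83658 / 2 = 3.91829 years.

3.9183 years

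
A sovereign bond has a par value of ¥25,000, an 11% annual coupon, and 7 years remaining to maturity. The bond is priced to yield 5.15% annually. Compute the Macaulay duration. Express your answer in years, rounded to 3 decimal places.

Periodic yield y = 0.0515. Discount each cash flow and weight by its year:
  t   CF        PV=CF/(1+0.0515)^t    t·PV
  1     2,750.00     2,615.3115     2,615.3115
  2     2,750.00     2,487.2196     4,974.4393
  3     2,750.00     2,365.4015     7,096.2044
  4     2,750.00     2,249.5497     8,998.1987
  5     2,750.00     2,139.3720    10,696.8600
  6     2,750.00     2,034.5906    12,207.5435
  7    27,750.00    19,525.3150   136,677.2048
  Σ                 33,416.7598   183,265.7622
Price P = Σ PV = 33,416.7598.
Macaulay duration = Σ(t·PV) / P = 183,265.7622 / 33,416.7598 = 5.48425 years.

5.484 years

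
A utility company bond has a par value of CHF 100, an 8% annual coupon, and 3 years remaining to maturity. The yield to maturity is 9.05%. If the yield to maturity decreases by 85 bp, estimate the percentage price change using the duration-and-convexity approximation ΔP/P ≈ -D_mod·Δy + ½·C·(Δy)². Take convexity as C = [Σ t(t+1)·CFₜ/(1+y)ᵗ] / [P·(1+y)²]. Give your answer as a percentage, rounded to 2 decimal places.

+2.20%

With y = 0.0905:
  t   CF        PV=CF/(1+0.0905)^t    t·PV        t(t+1)·PV
  1         8.00         7.3361         7.3361          14.6722
  2         8.00         6.7273        13.4545          40.3636
  3       108.00        83.2812       249.8435         999.3739
  Σ                     97.3445       270.6341       1,054.4096
P = 97.3445; D_Mac = 2.78017 yrs; D_mod = 2.54944 yrs; C = 9.10849.
Duration effect: -2.54944 × (-0.0085) = +0.021670
Convexity effect: 0.5 × 9.10849 × (-0.0085)² = +0.0003290
ΔP/P ≈ +0.021670 + 0.0003290 = +0.021999 = +2.1999%.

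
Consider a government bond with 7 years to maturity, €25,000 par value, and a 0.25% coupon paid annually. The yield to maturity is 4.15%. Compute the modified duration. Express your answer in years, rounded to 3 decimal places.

6.662 years

Periodic yield y = 0.0415. First find Macaulay duration:
  t   CF        PV=CF/(1+0.0415)^t    t·PV
  1        62.50        60.0096        60.0096
  2        62.50        57.6184       115.2369
  3        62.50        55.3226       165.9677
  4        62.50        53.1181       212.4726
  5        62.50        51.0016       255.0079
  6        62.50        48.9694       293.8161
  7    25,062.50    18,854.2591   131,979.8134
  Σ                 19,180.2987   133,082.3241
P = 19,180.2987; Macaulay duration = 133,082.3241 / 19,180.2987 = 6.93849 years.
Modified duration = D_Mac / (1 + y) = 6.93849 / 1.0415 = 6.66202 years.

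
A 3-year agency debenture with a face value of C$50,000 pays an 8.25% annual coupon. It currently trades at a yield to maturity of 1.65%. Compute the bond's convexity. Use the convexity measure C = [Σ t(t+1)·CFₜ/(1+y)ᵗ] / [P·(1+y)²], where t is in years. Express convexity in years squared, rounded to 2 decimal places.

10.57

With y = 0.0165:
  t   CF        PV=CF/(1+0.0165)^t    t·PV        t(t+1)·PV
  1     4,125.00     4,058.0423     4,058.0423       8,116.0846
  2     4,125.00     3,992.1715     7,984.3429      23,953.0288
  3    54,125.00    51,531.8531   154,595.5594     618,382.2377
  Σ                 59,582.0669   166,637.9447     650,451.3511
P = 59,582.0669.
Convexity = Σ t(t+1)·PV / [P·(1+y)²] = 650,451.3511 / (59,582.0669 × 1.033272) = 10.56536.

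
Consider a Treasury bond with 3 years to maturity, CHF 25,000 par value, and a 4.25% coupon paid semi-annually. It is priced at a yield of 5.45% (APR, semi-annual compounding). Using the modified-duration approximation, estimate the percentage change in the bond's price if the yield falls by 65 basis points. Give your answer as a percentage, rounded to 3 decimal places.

+1.800%

Periodic yield y = 0.02725. Modified duration first:
  t   CF        PV=CF/(1+0.02725)^t    t·PV
  1       531.25       517.1575       517.1575
  2       531.25       503.4388     1,006.8775
  3       531.25       490.0840     1,470.2519
  4       531.25       477.0834     1,908.3338
  5       531.25       464.4278     2,322.1389
  6    25,531.25    21,727.7712   130,366.6270
  Σ                 24,179.9626   137,591.3865
P = 24,179.9626; D_Mac = 5.69031 half-year periods = 2.84515 yrs; D_mod = 2.84515/(1+0.02725) = 2.76968 yrs.
ΔP/P ≈ -D_mod · Δy = -2.76968 × (-0.0065) = +0.018003 = +1.8003%.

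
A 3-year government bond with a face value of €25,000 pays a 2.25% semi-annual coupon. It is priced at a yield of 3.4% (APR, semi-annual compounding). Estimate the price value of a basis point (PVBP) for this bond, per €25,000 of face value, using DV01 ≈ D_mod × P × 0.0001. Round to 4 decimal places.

€6.9352

Periodic yield y = 0.017.
  t   CF        PV=CF/(1+0.017)^t    t·PV
  1       281.25       276.5487       276.5487
  2       281.25       271.9259       543.8519
  3       281.25       267.3805       802.1414
  4       281.25       262.9110     1,051.6439
  5       281.25       258.5162     1,292.5810
  6    25,281.25    22,849.2961   137,095.7766
  Σ                 24,186.5784   141,062.5435
P = 24,186.5784; D_Mac = 5.83227 half-year periods = 2.91613 yrs; D_mod = 2.86739 yrs.
DV01 ≈ 2.86739 × 24,186.5784 × 0.0001 = 6.935228.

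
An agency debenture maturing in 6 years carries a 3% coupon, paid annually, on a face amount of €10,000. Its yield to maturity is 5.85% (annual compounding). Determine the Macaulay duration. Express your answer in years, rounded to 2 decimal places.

5.54 years

Periodic yield y = 0.0585. Discount each cash flow and weight by its year:
  t   CF        PV=CF/(1+0.0585)^t    t·PV
  1       300.00       283.4199       283.4199
  2       300.00       267.7562       535.5124
  3       300.00       252.9581       758.8744
  4       300.00       238.9779       955.9117
  5       300.00       225.7704     1,128.8518
  6    10,300.00     7,323.0509    43,938.3052
  Σ                  8,591.9334    47,600.8755
Price P = Σ PV = 8,591.9334.
Macaulay duration = Σ(t·PV) / P = 47,600.8755 / 8,591.9334 = 5.54018 years.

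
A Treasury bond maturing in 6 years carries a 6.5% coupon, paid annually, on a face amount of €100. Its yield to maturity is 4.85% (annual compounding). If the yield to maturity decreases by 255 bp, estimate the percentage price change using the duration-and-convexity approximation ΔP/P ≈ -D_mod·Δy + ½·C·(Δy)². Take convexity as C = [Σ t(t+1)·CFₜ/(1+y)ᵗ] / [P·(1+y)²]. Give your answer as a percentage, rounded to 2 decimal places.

+13.65%

With y = 0.0485:
  t   CF        PV=CF/(1+0.0485)^t    t·PV        t(t+1)·PV
  1         6.50         6.1993         6.1993          12.3987
  2         6.50         5.9126        11.8251          35.4754
  3         6.50         5.6391        16.9172          67.6689
  4         6.50         5.3782        21.5129         107.5647
  5         6.50         5.1295        25.6473         153.8836
  6       106.50        80.1565       480.9393       3,366.5750
  Σ                    108.4152       563.0412       3,743.5663
P = 108.4152; D_Mac = 5.19338 yrs; D_mod = 4.95315 yrs; C = 31.40931.
Duration effect: -4.95315 × (-0.0255) = +0.126305
Convexity effect: 0.5 × 31.40931 × (-0.0255)² = +0.0102120
ΔP/P ≈ +0.126305 + 0.0102120 = +0.136517 = +13.6517%.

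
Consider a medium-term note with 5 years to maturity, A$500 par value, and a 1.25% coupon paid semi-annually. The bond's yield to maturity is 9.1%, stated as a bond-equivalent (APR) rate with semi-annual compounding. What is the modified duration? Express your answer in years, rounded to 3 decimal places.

Periodic yield y = 0.0455. First find Macaulay duration:
  t   CF        PV=CF/(1+0.0455)^t    t·PV
  1        3.125         2.9890         2.9890
  2        3.125         2.8589         5.7178
  3        3.125         2.7345         8.2035
  4        3.125         2.6155        10.4620
  5        3.125         2.5017        12.5083
  6        3.125         2.3928        14.3568
  7        3.125         2.2887        16.0206
  8        3.125         2.1891        17.5125
  9        3.125         2.0938        18.8441
  10     503.125       322.4301     3,224.3006
  Σ                    345.0940     3,330.9153
P = 345.0940; Macaulay duration = 3,330.9153 / 345.0940 = 9.65220 half-year periods = 4.82610 years.
Modified duration = D_Mac / (1 + y) = 4.82610 / 1.0455 = 4.61607 years.

4.616 years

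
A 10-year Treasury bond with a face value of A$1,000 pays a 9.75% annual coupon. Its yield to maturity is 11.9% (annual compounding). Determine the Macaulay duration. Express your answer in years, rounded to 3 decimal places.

Periodic yield y = 0.119. Discount each cash flow and weight by its year:
  t   CF        PV=CF/(1+0.119)^t    t·PV
  1        97.50        87.1314        87.1314
  2        97.50        77.8654       155.7308
  3        97.50        69.5848       208.7544
  4        97.50        62.1848       248.7392
  5        97.50        55.5718       277.8588
  6        97.50        49.6620       297.9719
  7        97.50        44.3807       310.6648
  8        97.50        39.6610       317.2882
  9        97.50        35.4433       318.9895
  10    1,097.50       356.5362     3,565.3623
  Σ                    878.0213     5,788.4912
Price P = Σ PV = 878.0213.
Macaulay duration = Σ(t·PV) / P = 5,788.4912 / 878.0213 = 6.59265 years.

6.593 years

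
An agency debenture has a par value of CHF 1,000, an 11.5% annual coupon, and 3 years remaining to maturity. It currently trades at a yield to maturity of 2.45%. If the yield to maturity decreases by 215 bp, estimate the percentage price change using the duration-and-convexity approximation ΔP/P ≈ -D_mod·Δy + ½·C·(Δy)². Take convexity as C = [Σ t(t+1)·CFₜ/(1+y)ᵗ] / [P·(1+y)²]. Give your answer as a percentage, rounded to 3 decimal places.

+5.972%

With y = 0.0245:
  t   CF        PV=CF/(1+0.0245)^t    t·PV        t(t+1)·PV
  1       115.00       112.2499       112.2499         224.4998
  2       115.00       109.5655       219.1310         657.3931
  3     1,115.00     1,036.9050     3,110.7151      12,442.8603
  Σ                  1,258.7204     3,442.0960      13,324.7532
P = 1,258.7204; D_Mac = 2.73460 yrs; D_mod = 2.66920 yrs; C = 10.08570.
Duration effect: -2.66920 × (-0.0215) = +0.057388
Convexity effect: 0.5 × 10.08570 × (-0.0215)² = +0.0023311
ΔP/P ≈ +0.057388 + 0.0023311 = +0.059719 = +5.9719%.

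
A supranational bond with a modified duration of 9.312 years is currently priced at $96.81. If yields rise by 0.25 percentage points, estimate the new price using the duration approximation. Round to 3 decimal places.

Duration approximation: ΔP/P ≈ -D_mod · Δy = -9.312 × (+0.0025) = -0.023280.
New price ≈ 96.81 × (1 - 0.023280) = 94.5562632.

$94.556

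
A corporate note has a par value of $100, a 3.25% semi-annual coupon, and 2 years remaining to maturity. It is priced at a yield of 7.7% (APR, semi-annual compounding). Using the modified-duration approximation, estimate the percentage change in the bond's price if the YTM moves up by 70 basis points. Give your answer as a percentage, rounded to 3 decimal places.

Periodic yield y = 0.0385. Modified duration first:
  t   CF        PV=CF/(1+0.0385)^t    t·PV
  1        1.625         1.5648         1.5648
  2        1.625         1.5067         3.0135
  3        1.625         1.4509         4.3527
  4      101.625        87.3725       349.4898
  Σ                     91.8949       358.4207
P = 91.8949; D_Mac = 3.90034 half-year periods = 1.95017 yrs; D_mod = 1.95017/(1+0.0385) = 1.87787 yrs.
ΔP/P ≈ -D_mod · Δy = -1.87787 × (+0.007) = -0.013145 = -1.3145%.

-1.315%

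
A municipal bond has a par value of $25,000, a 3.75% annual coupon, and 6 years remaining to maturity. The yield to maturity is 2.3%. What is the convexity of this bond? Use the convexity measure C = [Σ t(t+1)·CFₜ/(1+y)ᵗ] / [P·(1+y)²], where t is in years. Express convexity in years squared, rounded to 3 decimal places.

35.744

With y = 0.023:
  t   CF        PV=CF/(1+0.023)^t    t·PV        t(t+1)·PV
  1       937.50       916.4223       916.4223       1,832.8446
  2       937.50       895.8185     1,791.6369       5,374.9108
  3       937.50       875.6779     2,627.0336      10,508.1345
  4       937.50       855.9901     3,423.9604      17,119.8020
  5       937.50       836.7450     4,183.7248      25,102.3490
  6    25,937.50    22,629.4663   135,776.7979     950,437.5851
  Σ                 27,010.1200   148,719.5759   1,010,375.6259
P = 27,010.1200.
Convexity = Σ t(t+1)·PV / [P·(1+y)²] = 1,010,375.6259 / (27,010.1200 × 1.046529) = 35.74416.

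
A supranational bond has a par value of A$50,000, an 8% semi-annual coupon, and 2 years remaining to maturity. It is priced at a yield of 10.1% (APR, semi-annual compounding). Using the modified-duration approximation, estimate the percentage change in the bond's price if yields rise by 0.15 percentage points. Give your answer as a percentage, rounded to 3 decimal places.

-0.269%

Periodic yield y = 0.0505. Modified duration first:
  t   CF        PV=CF/(1+0.0505)^t    t·PV
  1     2,000.00     1,903.8553     1,903.8553
  2     2,000.00     1,812.3325     3,624.6650
  3     2,000.00     1,725.2094     5,175.6283
  4    52,000.00    42,699.1389   170,796.5555
  Σ                 48,140.5361   181,500.7042
P = 48,140.5361; D_Mac = 3.77023 half-year periods = 1.88511 yrs; D_mod = 1.88511/(1+0.0505) = 1.79449 yrs.
ΔP/P ≈ -D_mod · Δy = -1.79449 × (+0.0015) = -0.002692 = -0.2692%.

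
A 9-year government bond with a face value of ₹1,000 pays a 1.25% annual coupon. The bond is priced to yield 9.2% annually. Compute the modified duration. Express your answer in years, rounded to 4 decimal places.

7.6503 years

Periodic yield y = 0.092. First find Macaulay duration:
  t   CF        PV=CF/(1+0.092)^t    t·PV
  1        12.50        11.4469        11.4469
  2        12.50        10.4825        20.9650
  3        12.50         9.5994        28.7981
  4        12.50         8.7906        35.1625
  5        12.50         8.0500        40.2501
  6        12.50         7.3718        44.2309
  7        12.50         6.7507        47.2552
  8        12.50         6.1820        49.4560
  9     1,012.50       458.5548     4,126.9936
  Σ                    527.2288     4,404.5582
P = 527.2288; Macaulay duration = 4,404.5582 / 527.2288 = 8.35417 years.
Modified duration = D_Mac / (1 + y) = 8.35417 / 1.092 = 7.65034 years.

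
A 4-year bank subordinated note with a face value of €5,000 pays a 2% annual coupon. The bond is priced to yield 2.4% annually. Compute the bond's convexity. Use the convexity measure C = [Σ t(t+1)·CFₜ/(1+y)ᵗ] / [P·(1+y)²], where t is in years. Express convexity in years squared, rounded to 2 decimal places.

18.33

With y = 0.024:
  t   CF        PV=CF/(1+0.024)^t    t·PV        t(t+1)·PV
  1       100.00        97.6562        97.6562         195.3125
  2       100.00        95.3674       190.7349         572.2046
  3       100.00        93.1323       279.3968       1,117.5871
  4     5,100.00     4,638.4230    18,553.6919      92,768.4596
  Σ                  4,924.5789    19,121.4798      94,653.5638
P = 4,924.5789.
Convexity = Σ t(t+1)·PV / [P·(1+y)²] = 94,653.5638 / (4,924.5789 × 1.048576) = 18.33023.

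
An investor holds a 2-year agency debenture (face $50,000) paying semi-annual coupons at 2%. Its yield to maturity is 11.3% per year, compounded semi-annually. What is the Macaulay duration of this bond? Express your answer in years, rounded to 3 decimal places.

1.967 years

Periodic yield y = 0.0565. Discount each cash flow and weight by its period:
  t   CF        PV=CF/(1+0.0565)^t    t·PV
  1       500.00       473.2608       473.2608
  2       500.00       447.9515       895.9030
  3       500.00       423.9957     1,271.9872
  4    50,500.00    40,533.4316   162,133.7262
  Σ                 41,878.6396   164,774.8772
Price P = Σ PV = 41,878.6396.
Macaulay duration = Σ(t·PV) / P = 164,774.8772 / 41,878.6396 = 3.93458 half-year periods.
In years: 3.93458 / 2 = 1.96729 years.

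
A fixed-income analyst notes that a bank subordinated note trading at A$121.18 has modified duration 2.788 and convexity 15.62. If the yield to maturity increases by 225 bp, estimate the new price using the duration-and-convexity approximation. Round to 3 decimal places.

Duration effect: -D_mod·Δy = -2.788 × (+0.0225) = -0.062730
Convexity effect: ½·C·(Δy)² = 0.5 × 15.62 × (0.0225)² = +0.0039538125
ΔP/P ≈ -0.062730 + 0.0039538125 = -0.0587761875
New price ≈ 121.18 × (1 - 0.0587761875) = 114.05750159875.

A$114.058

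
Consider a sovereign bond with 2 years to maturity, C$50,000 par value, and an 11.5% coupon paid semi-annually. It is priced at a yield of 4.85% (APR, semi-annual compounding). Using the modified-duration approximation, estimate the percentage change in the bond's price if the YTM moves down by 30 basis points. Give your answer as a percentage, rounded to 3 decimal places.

+0.543%

Periodic yield y = 0.02425. Modified duration first:
  t   CF        PV=CF/(1+0.02425)^t    t·PV
  1     2,875.00     2,806.9319     2,806.9319
  2     2,875.00     2,740.4754     5,480.9507
  3     2,875.00     2,675.5923     8,026.7768
  4    52,875.00    48,042.5986   192,170.3943
  Σ                 56,265.5981   208,485.0537
P = 56,265.5981; D_Mac = 3.70537 half-year periods = 1.85269 yrs; D_mod = 1.85269/(1+0.02425) = 1.80882 yrs.
ΔP/P ≈ -D_mod · Δy = -1.80882 × (-0.003) = +0.005426 = +0.5426%.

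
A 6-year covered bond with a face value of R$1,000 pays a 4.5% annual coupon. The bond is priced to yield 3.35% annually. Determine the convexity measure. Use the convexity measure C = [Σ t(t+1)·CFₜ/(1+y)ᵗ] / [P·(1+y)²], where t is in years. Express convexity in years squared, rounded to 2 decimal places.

With y = 0.0335:
  t   CF        PV=CF/(1+0.0335)^t    t·PV        t(t+1)·PV
  1        45.00        43.5414        43.5414          87.0827
  2        45.00        42.1300        84.2600         252.7801
  3        45.00        40.7644       122.2932         489.1728
  4        45.00        39.4431       157.7722         788.8612
  5        45.00        38.1645       190.8227       1,144.9364
  6     1,045.00       857.5381     5,145.2284      36,016.5985
  Σ                  1,061.5814     5,743.9179      38,779.4317
P = 1,061.5814.
Convexity = Σ t(t+1)·PV / [P·(1+y)²] = 38,779.4317 / (1,061.5814 × 1.068122) = 34.20008.

34.20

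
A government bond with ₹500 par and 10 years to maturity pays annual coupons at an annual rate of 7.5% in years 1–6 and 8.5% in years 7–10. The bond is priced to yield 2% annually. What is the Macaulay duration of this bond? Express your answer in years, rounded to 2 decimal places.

7.91 years

Periodic yield y = 0.02. Discount each cash flow and weight by its year:
  t   CF        PV=CF/(1+0.02)^t    t·PV
  1        37.50        36.7647        36.7647
  2        37.50        36.0438        72.0877
  3        37.50        35.3371       106.0113
  4        37.50        34.6442       138.5768
  5        37.50        33.9649       169.8245
  6        37.50        33.2989       199.7936
  7        42.50        36.9988       258.9917
  8        42.50        36.2733       290.1867
  9        42.50        35.5621       320.0589
  10      542.50       445.0390     4,450.3895
  Σ                    763.9269     6,042.6853
Price P = Σ PV = 763.9269.
Macaulay duration = Σ(t·PV) / P = 6,042.6853 / 763.9269 = 7.91003 years.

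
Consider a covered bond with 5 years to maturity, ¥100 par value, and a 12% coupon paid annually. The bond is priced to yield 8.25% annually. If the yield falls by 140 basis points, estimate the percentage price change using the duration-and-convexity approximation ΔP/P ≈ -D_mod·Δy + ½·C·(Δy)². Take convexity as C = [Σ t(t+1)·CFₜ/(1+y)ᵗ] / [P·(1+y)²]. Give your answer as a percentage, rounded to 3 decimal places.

With y = 0.0825:
  t   CF        PV=CF/(1+0.0825)^t    t·PV        t(t+1)·PV
  1        12.00        11.0855        11.0855          22.1709
  2        12.00        10.2406        20.4812          61.4436
  3        12.00         9.4601        28.3804         113.5217
  4        12.00         8.7392        34.9566         174.7832
  5       112.00        75.3492       376.7459       2,260.4752
  Σ                    114.8745       471.6496       2,632.3946
P = 114.8745; D_Mac = 4.10578 yrs; D_mod = 3.79287 yrs; C = 19.55561.
Duration effect: -3.79287 × (-0.014) = +0.053100
Convexity effect: 0.5 × 19.55561 × (-0.014)² = +0.0019165
ΔP/P ≈ +0.053100 + 0.0019165 = +0.055017 = +5.5017%.

+5.502%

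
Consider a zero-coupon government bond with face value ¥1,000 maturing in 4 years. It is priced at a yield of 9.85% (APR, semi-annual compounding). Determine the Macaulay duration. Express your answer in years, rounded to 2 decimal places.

A zero-coupon bond has a single cash flow at maturity, so its Macaulay duration equals its maturity: 4 years.
(Equivalently: 8 semi-annual periods ÷ 2 = 4 years.)

4.00 years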